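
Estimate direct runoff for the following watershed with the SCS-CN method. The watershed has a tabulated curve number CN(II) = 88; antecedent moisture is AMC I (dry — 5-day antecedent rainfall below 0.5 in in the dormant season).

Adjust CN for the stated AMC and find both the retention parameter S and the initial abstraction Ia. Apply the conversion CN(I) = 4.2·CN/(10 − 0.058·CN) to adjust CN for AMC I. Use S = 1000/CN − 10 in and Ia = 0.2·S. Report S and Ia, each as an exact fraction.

Dry (AMC I): CN(I) = 4.2·88/(10 − 0.058·88) = (1848/5)/(612/125) = 3850/51 ≈ 75.490
Max retention: S = 1000/(3850/51) − 10 = 250/77 in (≈ 3.247 in)
Ia = 0.2S: 0.2·3.247 = 0.649 in (exactly 50/77)

S = 250/77 in ≈ 3.247 in; Ia = 50/77 in ≈ 0.649 in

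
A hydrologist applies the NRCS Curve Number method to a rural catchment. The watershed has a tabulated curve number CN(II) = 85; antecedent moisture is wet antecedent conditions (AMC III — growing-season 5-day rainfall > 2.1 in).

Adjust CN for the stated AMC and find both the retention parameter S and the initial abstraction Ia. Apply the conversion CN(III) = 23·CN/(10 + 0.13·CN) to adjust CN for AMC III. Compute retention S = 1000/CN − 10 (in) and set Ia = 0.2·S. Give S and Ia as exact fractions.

S = 300/391 in ≈ 0.767 in; Ia = 60/391 in ≈ 0.153 in

Wet (AMC III): CN(III) = 23·85/(10 + 0.13·85) = 1955/(421/20) = 39100/421 ≈ 92.874
S = 1000/(39100/421) − 10 = 300/391 in ≈ 0.767 in
Ia = 0.2S: 0.2·0.767 = 0.153 in (exactly 60/391)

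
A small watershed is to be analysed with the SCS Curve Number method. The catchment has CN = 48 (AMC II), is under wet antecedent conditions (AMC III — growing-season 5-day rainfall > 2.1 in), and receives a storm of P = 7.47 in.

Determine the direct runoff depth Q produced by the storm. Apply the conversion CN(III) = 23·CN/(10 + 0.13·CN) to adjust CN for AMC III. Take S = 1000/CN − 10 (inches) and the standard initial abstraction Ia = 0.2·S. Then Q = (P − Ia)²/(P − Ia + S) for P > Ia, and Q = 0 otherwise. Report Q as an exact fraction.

Q = 2028871849/535046700 in ≈ 3.792 in

CN(III) from CN(II)=48: (23·48)/(10 + 0.13·48) = 13800/203 ≈ 67.980
Retention S: 1000/CN − 10 with CN=67.980 → S = 325/69 ≈ 4.710 in
Ia = 0.2·(325/69) = 65/69 in ≈ 0.942 in
Since P=7.470 > Ia=0.942: effective rainfall P−Ia = 45043/6900 in
Runoff Q = (P−Ia)²/(P−Ia+S) = (6.528)²/(6.528+4.710) = 2028871849/535046700 ≈ 3.792 in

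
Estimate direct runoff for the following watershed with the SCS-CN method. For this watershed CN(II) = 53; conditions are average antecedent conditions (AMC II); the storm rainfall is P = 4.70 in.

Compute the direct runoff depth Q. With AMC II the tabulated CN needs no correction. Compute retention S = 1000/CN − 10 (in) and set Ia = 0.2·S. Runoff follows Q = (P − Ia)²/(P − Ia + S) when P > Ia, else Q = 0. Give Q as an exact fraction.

CN(II) = 53; AMC II needs no correction.
S = 1000/53 − 10 = 470/53 in ≈ 8.868 in
Initial abstraction Ia = S/5 = (470/53)/5 = 94/53 ≈ 1.774 in
Since P=4.700 > Ia=1.774: effective rainfall P−Ia = 1551/530 in
Q = (1551/530)²/((1551/530) + 470/53) = (2405601/280900)/(6251/530) = 51183/70490 in ≈ 0.726 in

Q = 51183/70490 in ≈ 0.726 in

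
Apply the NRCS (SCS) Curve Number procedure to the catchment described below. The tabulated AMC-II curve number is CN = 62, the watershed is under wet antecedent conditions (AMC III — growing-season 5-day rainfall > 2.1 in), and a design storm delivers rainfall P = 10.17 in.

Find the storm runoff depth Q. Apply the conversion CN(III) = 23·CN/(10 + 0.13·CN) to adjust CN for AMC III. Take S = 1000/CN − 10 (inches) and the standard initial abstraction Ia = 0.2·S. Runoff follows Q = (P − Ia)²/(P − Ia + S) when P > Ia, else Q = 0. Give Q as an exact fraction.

CN(III) from CN(II)=62: (23·62)/(10 + 0.13·62) = 71300/903 ≈ 78.959
Max retention: S = 1000/(71300/903) − 10 = 1900/713 in (≈ 2.665 in)
Ia = 0.2·(1900/713) = 380/713 in ≈ 0.533 in
Since P=10.170 > Ia=0.533: effective rainfall P−Ia = 687121/71300 in
Q: (687121/71300)² ÷ (877121/71300) = 472135268641/62538727300 in (≈ 7.549 in)

Q = 472135268641/62538727300 in ≈ 7.549 in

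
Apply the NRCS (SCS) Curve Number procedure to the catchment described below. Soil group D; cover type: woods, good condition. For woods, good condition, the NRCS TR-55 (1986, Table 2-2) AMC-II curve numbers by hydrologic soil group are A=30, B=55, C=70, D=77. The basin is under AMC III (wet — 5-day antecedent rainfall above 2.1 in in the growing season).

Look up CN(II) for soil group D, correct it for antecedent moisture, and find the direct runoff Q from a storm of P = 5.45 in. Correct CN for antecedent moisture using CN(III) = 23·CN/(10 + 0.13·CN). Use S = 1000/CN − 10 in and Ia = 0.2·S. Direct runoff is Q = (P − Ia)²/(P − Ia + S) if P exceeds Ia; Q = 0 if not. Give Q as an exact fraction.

NRCS table: woods, good condition, soil group D → CN(II) = 77
Wet (AMC III): CN(III) = 23·77/(10 + 0.13·77) = 1771/(2001/100) = 7700/87 ≈ 88.506
Max retention: S = 1000/(7700/87) − 10 = 100/77 in (≈ 1.299 in)
Ia = 0.2·(100/77) = 20/77 in ≈ 0.260 in
Since P=5.450 > Ia=0.260: effective rainfall P−Ia = 7993/1540 in
Runoff Q = (P−Ia)²/(P−Ia+S) = (5.190)²/(5.190+1.299) = 63888049/15389220 ≈ 4.151 in

Q = 63888049/15389220 in ≈ 4.151 in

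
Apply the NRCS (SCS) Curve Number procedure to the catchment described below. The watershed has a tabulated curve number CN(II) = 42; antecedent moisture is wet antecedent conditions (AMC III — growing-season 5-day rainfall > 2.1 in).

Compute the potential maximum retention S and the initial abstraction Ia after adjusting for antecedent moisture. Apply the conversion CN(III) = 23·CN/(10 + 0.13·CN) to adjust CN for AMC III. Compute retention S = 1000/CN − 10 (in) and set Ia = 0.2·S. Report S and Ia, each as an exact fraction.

Adjust CN=42 to AMC III: 23·42/(10 + 0.13·42) → 966 ÷ (773/50) = 48300/773 ≈ 62.484
Max retention: S = 1000/(48300/773) − 10 = 2900/483 in (≈ 6.004 in)
Initial abstraction Ia = S/5 = (2900/483)/5 = 580/483 ≈ 1.201 in

S = 2900/483 in ≈ 6.004 in; Ia = 580/483 in ≈ 1.201 in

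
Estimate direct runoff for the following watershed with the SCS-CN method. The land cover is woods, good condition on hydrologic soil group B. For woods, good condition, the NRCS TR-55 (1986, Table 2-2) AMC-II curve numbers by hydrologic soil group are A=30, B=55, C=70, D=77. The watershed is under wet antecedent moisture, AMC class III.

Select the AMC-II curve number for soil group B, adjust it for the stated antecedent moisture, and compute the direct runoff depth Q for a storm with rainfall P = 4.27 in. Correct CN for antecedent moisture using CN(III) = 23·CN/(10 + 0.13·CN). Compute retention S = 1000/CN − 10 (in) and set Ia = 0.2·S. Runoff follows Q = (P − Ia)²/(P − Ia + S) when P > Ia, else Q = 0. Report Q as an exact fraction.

NRCS table: woods, good condition, soil group B → CN(II) = 55
Adjust CN=55 to AMC III: 23·55/(10 + 0.13·55) → 1265 ÷ (343/20) = 25300/343 ≈ 73.761
S = 1000/(25300/343) − 10 = 900/253 in ≈ 3.557 in
Initial abstraction Ia = S/5 = (900/253)/5 = 180/253 ≈ 0.711 in
P − Ia = 4.270 − 0.711 = 90031/25300 ≈ 3.559 in (> 0, runoff occurs)
Q: (90031/25300)² ÷ (180031/25300) = 8105580961/4554784300 in (≈ 1.780 in)

Q = 8105580961/4554784300 in ≈ 1.780 in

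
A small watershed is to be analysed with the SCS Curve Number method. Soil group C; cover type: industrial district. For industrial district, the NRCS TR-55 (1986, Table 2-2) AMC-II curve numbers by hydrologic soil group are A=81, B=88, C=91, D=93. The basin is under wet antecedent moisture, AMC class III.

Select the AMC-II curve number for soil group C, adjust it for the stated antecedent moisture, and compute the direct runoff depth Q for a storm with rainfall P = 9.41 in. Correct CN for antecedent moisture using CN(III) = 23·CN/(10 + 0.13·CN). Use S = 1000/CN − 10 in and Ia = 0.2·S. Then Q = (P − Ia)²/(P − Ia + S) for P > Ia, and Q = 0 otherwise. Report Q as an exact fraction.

NRCS table: industrial district, soil group C → CN(II) = 91
Adjust CN=91 to AMC III: 23·91/(10 + 0.13·91) → 2093 ÷ (2183/100) = 209300/2183 ≈ 95.877
Max retention: S = 1000/(209300/2183) − 10 = 900/2093 in (≈ 0.430 in)
Initial abstraction Ia = S/5 = (900/2093)/5 = 180/2093 ≈ 0.086 in
Since P=9.410 > Ia=0.086: effective rainfall P−Ia = 1951513/209300 in
Runoff Q = (P−Ia)²/(P−Ia+S) = (9.324)²/(9.324+0.430) = 3808402989169/427288670900 ≈ 8.913 in

Q = 3808402989169/427288670900 in ≈ 8.913 in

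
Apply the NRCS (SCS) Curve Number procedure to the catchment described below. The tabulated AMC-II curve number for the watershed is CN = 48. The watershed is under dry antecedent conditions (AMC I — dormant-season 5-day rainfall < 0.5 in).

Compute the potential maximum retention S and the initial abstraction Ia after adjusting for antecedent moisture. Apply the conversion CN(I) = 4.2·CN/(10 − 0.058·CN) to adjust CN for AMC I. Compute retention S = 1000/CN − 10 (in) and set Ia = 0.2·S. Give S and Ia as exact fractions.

Adjust CN=48 to AMC I: 4.2·48/(10 − 0.058·48) → (1008/5) ÷ (902/125) = 12600/451 ≈ 27.938
Max retention: S = 1000/(12600/451) − 10 = 1625/63 in (≈ 25.794 in)
Ia = 0.2S: 0.2·25.794 = 5.159 in (exactly 325/63)

S = 1625/63 in ≈ 25.794 in; Ia = 325/63 in ≈ 5.159 in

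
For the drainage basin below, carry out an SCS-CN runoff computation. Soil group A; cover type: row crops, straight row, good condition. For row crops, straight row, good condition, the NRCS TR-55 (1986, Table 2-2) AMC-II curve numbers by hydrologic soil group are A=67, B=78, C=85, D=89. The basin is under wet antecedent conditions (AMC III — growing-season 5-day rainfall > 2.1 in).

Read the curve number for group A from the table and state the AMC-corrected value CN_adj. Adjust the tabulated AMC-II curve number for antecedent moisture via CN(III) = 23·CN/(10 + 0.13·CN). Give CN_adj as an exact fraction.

NRCS table: row crops, straight row, good condition, soil group A → CN(II) = 67
Wet (AMC III): CN(III) = 23·67/(10 + 0.13·67) = 1541/(1871/100) = 154100/1871 ≈ 82.362

CN_adj = 154100/1871 ≈ 82.362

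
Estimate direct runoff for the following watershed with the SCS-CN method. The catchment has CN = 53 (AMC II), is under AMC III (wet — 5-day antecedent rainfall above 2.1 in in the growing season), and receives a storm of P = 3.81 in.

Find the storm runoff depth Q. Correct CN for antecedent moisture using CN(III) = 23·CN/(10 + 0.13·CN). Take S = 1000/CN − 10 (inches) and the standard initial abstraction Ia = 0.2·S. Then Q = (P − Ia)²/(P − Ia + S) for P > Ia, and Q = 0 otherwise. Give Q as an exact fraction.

CN(III) from CN(II)=53: (23·53)/(10 + 0.13·53) = 121900/1689 ≈ 72.173
Max retention: S = 1000/(121900/1689) − 10 = 4700/1219 in (≈ 3.856 in)
Ia = 0.2·(4700/1219) = 940/1219 in ≈ 0.771 in
P − Ia = 3.810 − 0.771 = 370439/121900 ≈ 3.039 in (> 0, runoff occurs)
Q: (370439/121900)² ÷ (840439/121900) = 137225052721/102449514100 in (≈ 1.339 in)

Q = 137225052721/102449514100 in ≈ 1.339 in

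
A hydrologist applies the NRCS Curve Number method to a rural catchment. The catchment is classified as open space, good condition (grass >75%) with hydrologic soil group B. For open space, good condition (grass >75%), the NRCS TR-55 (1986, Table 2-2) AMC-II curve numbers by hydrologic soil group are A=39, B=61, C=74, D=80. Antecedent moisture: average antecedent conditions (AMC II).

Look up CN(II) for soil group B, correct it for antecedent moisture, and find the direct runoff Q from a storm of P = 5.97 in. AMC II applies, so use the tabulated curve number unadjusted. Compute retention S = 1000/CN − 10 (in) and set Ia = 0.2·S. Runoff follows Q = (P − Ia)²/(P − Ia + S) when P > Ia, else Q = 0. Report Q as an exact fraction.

Q = 90992521/45829300 in ≈ 1.985 in

NRCS table: open space, good condition (grass >75%), soil group B → CN(II) = 61
Average conditions: CN = 61 (no AMC adjustment).
Retention S: 1000/CN − 10 with CN=61.000 → S = 390/61 ≈ 6.393 in
Initial abstraction Ia = S/5 = (390/61)/5 = 78/61 ≈ 1.279 in
Since P=5.970 > Ia=1.279: effective rainfall P−Ia = 28617/6100 in
Q: (28617/6100)² ÷ (67617/6100) = 90992521/45829300 in (≈ 1.985 in)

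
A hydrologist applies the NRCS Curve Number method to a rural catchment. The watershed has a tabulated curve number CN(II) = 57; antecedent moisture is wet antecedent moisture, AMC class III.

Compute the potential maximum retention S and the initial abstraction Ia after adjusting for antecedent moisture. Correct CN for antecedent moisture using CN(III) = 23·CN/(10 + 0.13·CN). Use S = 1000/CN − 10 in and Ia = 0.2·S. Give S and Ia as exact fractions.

S = 4300/1311 in ≈ 3.280 in; Ia = 860/1311 in ≈ 0.656 in

Wet (AMC III): CN(III) = 23·57/(10 + 0.13·57) = 1311/(1741/100) = 131100/1741 ≈ 75.302
Retention S: 1000/CN − 10 with CN=75.302 → S = 4300/1311 ≈ 3.280 in
Initial abstraction Ia = S/5 = (4300/1311)/5 = 860/1311 ≈ 0.656 in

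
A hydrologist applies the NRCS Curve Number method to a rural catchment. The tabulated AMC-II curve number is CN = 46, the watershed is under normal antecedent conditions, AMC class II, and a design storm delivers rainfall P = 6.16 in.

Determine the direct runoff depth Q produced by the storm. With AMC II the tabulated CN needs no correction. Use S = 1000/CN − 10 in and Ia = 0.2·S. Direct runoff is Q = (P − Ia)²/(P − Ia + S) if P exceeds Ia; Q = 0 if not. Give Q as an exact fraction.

Average conditions: CN = 46 (no AMC adjustment).
Retention S: 1000/CN − 10 with CN=46.000 → S = 270/23 ≈ 11.739 in
Initial abstraction Ia = S/5 = (270/23)/5 = 54/23 ≈ 2.348 in
P − Ia = 6.160 − 2.348 = 2192/575 ≈ 3.812 in (> 0, runoff occurs)
Runoff Q = (P−Ia)²/(P−Ia+S) = (3.812)²/(3.812+11.739) = 2402432/2570825 ≈ 0.934 in

Q = 2402432/2570825 in ≈ 0.934 in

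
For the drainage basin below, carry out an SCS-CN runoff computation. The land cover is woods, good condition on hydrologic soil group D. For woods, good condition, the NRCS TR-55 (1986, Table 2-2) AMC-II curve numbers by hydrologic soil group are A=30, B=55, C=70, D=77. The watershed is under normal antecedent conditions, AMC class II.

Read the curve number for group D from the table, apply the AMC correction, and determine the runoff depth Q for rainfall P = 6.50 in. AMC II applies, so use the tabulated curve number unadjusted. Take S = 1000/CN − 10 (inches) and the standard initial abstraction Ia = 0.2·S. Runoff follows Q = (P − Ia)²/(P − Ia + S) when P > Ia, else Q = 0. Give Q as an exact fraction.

NRCS table: woods, good condition, soil group D → CN(II) = 77
CN(II) = 77; AMC II needs no correction.
Retention S: 1000/CN − 10 with CN=77.000 → S = 230/77 ≈ 2.987 in
Initial abstraction Ia = S/5 = (230/77)/5 = 46/77 ≈ 0.597 in
Excess rainfall: 6.500 − 0.597 = 5.903 in; P > Ia so Q > 0
Q: (909/154)² ÷ (1369/154) = 826281/210826 in (≈ 3.919 in)

Q = 826281/210826 in ≈ 3.919 in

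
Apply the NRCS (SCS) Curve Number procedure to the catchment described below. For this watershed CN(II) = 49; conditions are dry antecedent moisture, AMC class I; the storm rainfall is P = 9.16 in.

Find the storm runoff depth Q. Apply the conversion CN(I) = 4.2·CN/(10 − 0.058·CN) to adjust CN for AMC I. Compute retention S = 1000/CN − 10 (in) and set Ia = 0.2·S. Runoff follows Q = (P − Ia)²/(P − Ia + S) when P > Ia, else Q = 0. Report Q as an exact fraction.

Q = 1299386209/2131290525 in ≈ 0.610 in

CN(I) from CN(II)=49: (4.2·49)/(10 − 0.058·49) = 34300/1193 ≈ 28.751
Max retention: S = 1000/(34300/1193) − 10 = 8500/343 in (≈ 24.781 in)
Ia = 0.2·(8500/343) = 1700/343 in ≈ 4.956 in
Excess rainfall: 9.160 − 4.956 = 4.204 in; P > Ia so Q > 0
Q: (36047/8575)² ÷ (248547/8575) = 1299386209/2131290525 in (≈ 0.610 in)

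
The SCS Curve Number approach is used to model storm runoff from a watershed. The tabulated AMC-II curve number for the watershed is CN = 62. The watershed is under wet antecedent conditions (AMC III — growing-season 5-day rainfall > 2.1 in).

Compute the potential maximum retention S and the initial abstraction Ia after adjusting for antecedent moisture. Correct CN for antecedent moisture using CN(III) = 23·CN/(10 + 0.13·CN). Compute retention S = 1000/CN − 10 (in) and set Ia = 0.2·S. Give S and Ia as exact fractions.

Adjust CN=62 to AMC III: 23·62/(10 + 0.13·62) → 1426 ÷ (903/50) = 71300/903 ≈ 78.959
Max retention: S = 1000/(71300/903) − 10 = 1900/713 in (≈ 2.665 in)
Ia = 0.2·(1900/713) = 380/713 in ≈ 0.533 in

S = 1900/713 in ≈ 2.665 in; Ia = 380/713 in ≈ 0.533 in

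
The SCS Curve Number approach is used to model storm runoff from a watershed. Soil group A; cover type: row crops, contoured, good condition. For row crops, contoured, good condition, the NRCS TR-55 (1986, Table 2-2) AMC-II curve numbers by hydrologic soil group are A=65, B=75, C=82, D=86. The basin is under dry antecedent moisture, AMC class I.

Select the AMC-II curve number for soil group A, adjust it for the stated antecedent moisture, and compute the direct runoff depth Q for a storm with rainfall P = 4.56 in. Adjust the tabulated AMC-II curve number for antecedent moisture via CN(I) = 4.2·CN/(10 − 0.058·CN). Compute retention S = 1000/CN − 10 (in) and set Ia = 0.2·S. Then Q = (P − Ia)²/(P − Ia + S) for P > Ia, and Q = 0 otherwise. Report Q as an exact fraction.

NRCS table: row crops, contoured, good condition, soil group A → CN(II) = 65
Adjust CN=65 to AMC I: 4.2·65/(10 − 0.058·65) → 273 ÷ (623/100) = 3900/89 ≈ 43.820
Max retention: S = 1000/(3900/89) − 10 = 500/39 in (≈ 12.821 in)
Initial abstraction Ia = S/5 = (500/39)/5 = 100/39 ≈ 2.564 in
Since P=4.560 > Ia=2.564: effective rainfall P−Ia = 1946/975 in
Q: (1946/975)² ÷ (14446/975) = 1893458/7042425 in (≈ 0.269 in)

Q = 1893458/7042425 in ≈ 0.269 in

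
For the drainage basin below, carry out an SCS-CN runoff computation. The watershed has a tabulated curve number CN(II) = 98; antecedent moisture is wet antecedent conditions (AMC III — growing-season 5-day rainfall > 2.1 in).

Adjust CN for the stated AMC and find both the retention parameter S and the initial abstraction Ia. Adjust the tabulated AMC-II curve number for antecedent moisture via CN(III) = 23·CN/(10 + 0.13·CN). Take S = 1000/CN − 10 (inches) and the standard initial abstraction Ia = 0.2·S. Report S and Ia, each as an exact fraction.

S = 100/1127 in ≈ 0.089 in; Ia = 20/1127 in ≈ 0.018 in

CN(III) from CN(II)=98: (23·98)/(10 + 0.13·98) = 112700/1137 ≈ 99.120
Max retention: S = 1000/(112700/1137) − 10 = 100/1127 in (≈ 0.089 in)
Ia = 0.2·(100/1127) = 20/1127 in ≈ 0.018 in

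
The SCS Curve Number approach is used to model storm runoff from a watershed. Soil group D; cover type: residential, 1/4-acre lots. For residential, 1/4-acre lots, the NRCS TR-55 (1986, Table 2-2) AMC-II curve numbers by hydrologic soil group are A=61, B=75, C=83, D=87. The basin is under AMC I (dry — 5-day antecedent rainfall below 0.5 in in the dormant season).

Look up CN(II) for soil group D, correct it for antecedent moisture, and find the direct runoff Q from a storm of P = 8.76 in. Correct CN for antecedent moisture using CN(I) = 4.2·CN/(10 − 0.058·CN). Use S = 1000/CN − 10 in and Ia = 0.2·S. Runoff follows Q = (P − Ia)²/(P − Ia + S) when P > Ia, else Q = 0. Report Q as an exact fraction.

NRCS table: residential, 1/4-acre lots, soil group D → CN(II) = 87
CN(I) from CN(II)=87: (4.2·87)/(10 − 0.058·87) = 182700/2477 ≈ 73.759
S = 1000/(182700/2477) − 10 = 6500/1827 in ≈ 3.558 in
Initial abstraction Ia = S/5 = (6500/1827)/5 = 1300/1827 ≈ 0.712 in
P − Ia = 8.760 − 0.712 = 367613/45675 ≈ 8.048 in (> 0, runoff occurs)
Q = (367613/45675)²/((367613/45675) + 6500/1827) = (135139317769/2086205625)/(530113/45675) = 135139317769/24212911275 in ≈ 5.581 in

Q = 135139317769/24212911275 in ≈ 5.581 in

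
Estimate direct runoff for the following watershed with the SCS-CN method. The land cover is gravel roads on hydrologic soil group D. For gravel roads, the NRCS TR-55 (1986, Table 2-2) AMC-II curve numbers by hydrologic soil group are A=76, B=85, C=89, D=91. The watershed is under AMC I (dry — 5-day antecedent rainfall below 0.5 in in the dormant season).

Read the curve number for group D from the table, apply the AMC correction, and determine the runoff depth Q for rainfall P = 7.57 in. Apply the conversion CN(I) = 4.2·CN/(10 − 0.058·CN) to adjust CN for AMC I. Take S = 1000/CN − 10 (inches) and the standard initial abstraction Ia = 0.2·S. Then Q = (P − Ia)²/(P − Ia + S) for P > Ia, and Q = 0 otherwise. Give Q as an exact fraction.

NRCS table: gravel roads, soil group D → CN(II) = 91
Dry (AMC I): CN(I) = 4.2·91/(10 − 0.058·91) = (1911/5)/(2361/500) = 63700/787 ≈ 80.940
S = 1000/(63700/787) − 10 = 1500/637 in ≈ 2.355 in
Ia = 0.2S: 0.2·2.355 = 0.471 in (exactly 300/637)
Since P=7.570 > Ia=0.471: effective rainfall P−Ia = 452209/63700 in
Q: (452209/63700)² ÷ (602209/63700) = 204492979681/38360713300 in (≈ 5.331 in)

Q = 204492979681/38360713300 in ≈ 5.331 in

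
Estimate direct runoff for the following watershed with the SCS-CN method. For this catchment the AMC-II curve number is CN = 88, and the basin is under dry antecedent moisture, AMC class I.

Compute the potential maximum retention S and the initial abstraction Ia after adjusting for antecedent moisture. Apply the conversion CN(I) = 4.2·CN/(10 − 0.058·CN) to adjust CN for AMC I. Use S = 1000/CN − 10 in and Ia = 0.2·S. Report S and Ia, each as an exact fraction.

Adjust CN=88 to AMC I: 4.2·88/(10 − 0.058·88) → (1848/5) ÷ (612/125) = 3850/51 ≈ 75.490
Max retention: S = 1000/(3850/51) − 10 = 250/77 in (≈ 3.247 in)
Ia = 0.2S: 0.2·3.247 = 0.649 in (exactly 50/77)

S = 250/77 in ≈ 3.247 in; Ia = 50/77 in ≈ 0.649 in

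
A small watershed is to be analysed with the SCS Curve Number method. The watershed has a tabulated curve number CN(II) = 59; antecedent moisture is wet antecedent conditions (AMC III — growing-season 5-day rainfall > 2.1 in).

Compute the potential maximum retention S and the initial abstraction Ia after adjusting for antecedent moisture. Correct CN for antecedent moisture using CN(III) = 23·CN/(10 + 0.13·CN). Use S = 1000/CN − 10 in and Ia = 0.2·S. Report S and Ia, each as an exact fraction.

S = 4100/1357 in ≈ 3.021 in; Ia = 820/1357 in ≈ 0.604 in

Adjust CN=59 to AMC III: 23·59/(10 + 0.13·59) → 1357 ÷ (1767/100) = 135700/1767 ≈ 76.797
S = 1000/(135700/1767) − 10 = 4100/1357 in ≈ 3.021 in
Initial abstraction Ia = S/5 = (4100/1357)/5 = 820/1357 ≈ 0.604 in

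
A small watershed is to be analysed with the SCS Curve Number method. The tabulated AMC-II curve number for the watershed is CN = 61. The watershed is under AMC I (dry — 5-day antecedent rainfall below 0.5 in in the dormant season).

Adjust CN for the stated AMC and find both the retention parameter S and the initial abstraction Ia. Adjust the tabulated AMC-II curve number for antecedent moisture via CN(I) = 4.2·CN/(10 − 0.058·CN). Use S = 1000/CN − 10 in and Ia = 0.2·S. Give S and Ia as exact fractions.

S = 6500/427 in ≈ 15.222 in; Ia = 1300/427 in ≈ 3.044 in

Dry (AMC I): CN(I) = 4.2·61/(10 − 0.058·61) = (1281/5)/(3231/500) = 42700/1077 ≈ 39.647
Retention S: 1000/CN − 10 with CN=39.647 → S = 6500/427 ≈ 15.222 in
Initial abstraction Ia = S/5 = (6500/427)/5 = 1300/427 ≈ 3.044 in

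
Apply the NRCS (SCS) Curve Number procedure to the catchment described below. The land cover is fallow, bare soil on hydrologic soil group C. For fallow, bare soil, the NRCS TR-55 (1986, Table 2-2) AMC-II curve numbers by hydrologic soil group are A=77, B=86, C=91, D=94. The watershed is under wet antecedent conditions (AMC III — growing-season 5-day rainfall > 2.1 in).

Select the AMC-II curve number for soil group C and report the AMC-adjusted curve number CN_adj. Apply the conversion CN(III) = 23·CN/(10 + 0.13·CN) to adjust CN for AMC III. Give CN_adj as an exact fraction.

CN_adj = 209300/2183 ≈ 95.877

NRCS table: fallow, bare soil, soil group C → CN(II) = 91
Adjust CN=91 to AMC III: 23·91/(10 + 0.13·91) → 2093 ÷ (2183/100) = 209300/2183 ≈ 95.877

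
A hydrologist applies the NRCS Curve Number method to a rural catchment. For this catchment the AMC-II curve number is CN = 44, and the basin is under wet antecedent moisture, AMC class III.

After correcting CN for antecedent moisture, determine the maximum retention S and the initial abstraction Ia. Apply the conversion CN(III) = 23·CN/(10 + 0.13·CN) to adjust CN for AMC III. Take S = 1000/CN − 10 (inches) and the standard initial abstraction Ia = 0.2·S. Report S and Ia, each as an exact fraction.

S = 1400/253 in ≈ 5.534 in; Ia = 280/253 in ≈ 1.107 in

CN(III) from CN(II)=44: (23·44)/(10 + 0.13·44) = 25300/393 ≈ 64.377
Retention S: 1000/CN − 10 with CN=64.377 → S = 1400/253 ≈ 5.534 in
Ia = 0.2·(1400/253) = 280/253 in ≈ 1.107 in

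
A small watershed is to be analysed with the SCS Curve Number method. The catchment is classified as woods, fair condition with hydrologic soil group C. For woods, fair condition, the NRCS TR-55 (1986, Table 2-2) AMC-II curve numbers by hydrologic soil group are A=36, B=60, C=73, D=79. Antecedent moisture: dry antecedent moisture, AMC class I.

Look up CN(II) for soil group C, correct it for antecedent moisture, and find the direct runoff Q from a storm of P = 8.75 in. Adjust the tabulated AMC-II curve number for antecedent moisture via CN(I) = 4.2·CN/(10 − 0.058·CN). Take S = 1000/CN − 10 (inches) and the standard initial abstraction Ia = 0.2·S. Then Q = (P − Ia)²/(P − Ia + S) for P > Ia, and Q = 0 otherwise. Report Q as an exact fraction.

Q = 40812245/13198108 in ≈ 3.092 in

NRCS table: woods, fair condition, soil group C → CN(II) = 73
Adjust CN=73 to AMC I: 4.2·73/(10 − 0.058·73) → (1533/5) ÷ (2883/500) = 51100/961 ≈ 53.174
Retention S: 1000/CN − 10 with CN=53.174 → S = 4500/511 ≈ 8.806 in
Initial abstraction Ia = S/5 = (4500/511)/5 = 900/511 ≈ 1.761 in
P − Ia = 8.750 − 1.761 = 14285/2044 ≈ 6.989 in (> 0, runoff occurs)
Runoff Q = (P−Ia)²/(P−Ia+S) = (6.989)²/(6.989+8.806) = 40812245/13198108 ≈ 3.092 in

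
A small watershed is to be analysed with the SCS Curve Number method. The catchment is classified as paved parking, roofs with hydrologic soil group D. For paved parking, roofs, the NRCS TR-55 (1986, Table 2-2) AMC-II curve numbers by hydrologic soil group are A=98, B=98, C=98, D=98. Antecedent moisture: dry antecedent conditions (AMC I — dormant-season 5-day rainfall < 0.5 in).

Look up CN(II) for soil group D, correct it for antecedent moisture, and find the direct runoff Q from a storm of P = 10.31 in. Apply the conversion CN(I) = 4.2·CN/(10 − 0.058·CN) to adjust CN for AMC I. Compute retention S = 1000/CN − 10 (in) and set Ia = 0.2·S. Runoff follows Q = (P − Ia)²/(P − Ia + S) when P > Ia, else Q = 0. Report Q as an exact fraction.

Q = 1104388708201/113282507100 in ≈ 9.749 in

NRCS table: paved parking, roofs, soil group D → CN(II) = 98
Adjust CN=98 to AMC I: 4.2·98/(10 − 0.058·98) → (2058/5) ÷ (1079/250) = 102900/1079 ≈ 95.366
Max retention: S = 1000/(102900/1079) − 10 = 500/1029 in (≈ 0.486 in)
Ia = 0.2S: 0.2·0.486 = 0.097 in (exactly 100/1029)
Since P=10.310 > Ia=0.097: effective rainfall P−Ia = 1050899/102900 in
Q: (1050899/102900)² ÷ (1100899/102900) = 1104388708201/113282507100 in (≈ 9.749 in)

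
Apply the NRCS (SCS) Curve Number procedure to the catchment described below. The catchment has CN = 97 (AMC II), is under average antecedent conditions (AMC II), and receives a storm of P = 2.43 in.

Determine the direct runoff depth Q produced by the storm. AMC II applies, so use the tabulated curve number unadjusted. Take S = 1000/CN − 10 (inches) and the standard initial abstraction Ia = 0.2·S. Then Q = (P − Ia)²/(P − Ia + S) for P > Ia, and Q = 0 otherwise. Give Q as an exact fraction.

CN(II) = 97; AMC II needs no correction.
S = 1000/97 − 10 = 30/97 in ≈ 0.309 in
Ia = 0.2·(30/97) = 6/97 in ≈ 0.062 in
Excess rainfall: 2.430 − 0.062 = 2.368 in; P > Ia so Q > 0
Q = (22971/9700)²/((22971/9700) + 30/97) = (527666841/94090000)/(25971/9700) = 175888947/83972900 in ≈ 2.095 in

Q = 175888947/83972900 in ≈ 2.095 in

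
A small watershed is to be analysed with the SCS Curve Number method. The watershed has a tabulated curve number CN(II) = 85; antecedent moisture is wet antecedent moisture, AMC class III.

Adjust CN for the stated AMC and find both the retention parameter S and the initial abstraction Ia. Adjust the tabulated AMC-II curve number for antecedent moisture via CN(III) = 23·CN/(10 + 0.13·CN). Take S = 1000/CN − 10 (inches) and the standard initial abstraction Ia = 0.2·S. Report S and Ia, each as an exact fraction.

Adjust CN=85 to AMC III: 23·85/(10 + 0.13·85) → 1955 ÷ (421/20) = 39100/421 ≈ 92.874
Retention S: 1000/CN − 10 with CN=92.874 → S = 300/391 ≈ 0.767 in
Ia = 0.2S: 0.2·0.767 = 0.153 in (exactly 60/391)

S = 300/391 in ≈ 0.767 in; Ia = 60/391 in ≈ 0.153 in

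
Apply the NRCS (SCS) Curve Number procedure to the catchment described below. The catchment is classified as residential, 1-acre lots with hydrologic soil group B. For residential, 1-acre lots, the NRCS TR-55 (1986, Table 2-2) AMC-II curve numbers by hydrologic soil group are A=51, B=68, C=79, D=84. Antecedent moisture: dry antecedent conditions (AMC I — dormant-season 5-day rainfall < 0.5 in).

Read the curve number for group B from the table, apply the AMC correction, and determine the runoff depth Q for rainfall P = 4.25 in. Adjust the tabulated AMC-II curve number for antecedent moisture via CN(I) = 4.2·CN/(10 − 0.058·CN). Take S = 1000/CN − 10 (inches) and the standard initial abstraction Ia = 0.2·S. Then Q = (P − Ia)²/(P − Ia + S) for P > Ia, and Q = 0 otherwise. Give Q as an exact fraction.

NRCS table: residential, 1-acre lots, soil group B → CN(II) = 68
Dry (AMC I): CN(I) = 4.2·68/(10 − 0.058·68) = (1428/5)/(757/125) = 35700/757 ≈ 47.160
S = 1000/(35700/757) − 10 = 4000/357 in ≈ 11.204 in
Ia = 0.2S: 0.2·11.204 = 2.241 in (exactly 800/357)
Since P=4.250 > Ia=2.241: effective rainfall P−Ia = 2869/1428 in
Q: (2869/1428)² ÷ (18869/1428) = 8231161/26944932 in (≈ 0.305 in)

Q = 8231161/26944932 in ≈ 0.305 in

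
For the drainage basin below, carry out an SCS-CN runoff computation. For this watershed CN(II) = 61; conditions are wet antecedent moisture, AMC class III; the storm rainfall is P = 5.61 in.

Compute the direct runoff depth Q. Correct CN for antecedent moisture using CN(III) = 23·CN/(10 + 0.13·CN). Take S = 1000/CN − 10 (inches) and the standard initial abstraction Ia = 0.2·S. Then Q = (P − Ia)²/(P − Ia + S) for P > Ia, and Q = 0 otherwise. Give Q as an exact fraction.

Q = 167599566963/51400448300 in ≈ 3.261 in

Wet (AMC III): CN(III) = 23·61/(10 + 0.13·61) = 1403/(1793/100) = 140300/1793 ≈ 78.249
Max retention: S = 1000/(140300/1793) − 10 = 3900/1403 in (≈ 2.780 in)
Ia = 0.2S: 0.2·2.780 = 0.556 in (exactly 780/1403)
Excess rainfall: 5.610 − 0.556 = 5.054 in; P > Ia so Q > 0
Q = (709083/140300)²/((709083/140300) + 3900/1403) = (502798700889/19684090000)/(1099083/140300) = 167599566963/51400448300 in ≈ 3.261 in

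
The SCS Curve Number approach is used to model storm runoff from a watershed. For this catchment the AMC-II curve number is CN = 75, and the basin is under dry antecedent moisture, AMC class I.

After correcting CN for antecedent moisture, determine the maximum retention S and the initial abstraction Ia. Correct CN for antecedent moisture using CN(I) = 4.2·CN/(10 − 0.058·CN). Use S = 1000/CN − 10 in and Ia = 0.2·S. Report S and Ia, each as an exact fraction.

S = 500/63 in ≈ 7.937 in; Ia = 100/63 in ≈ 1.587 in

Adjust CN=75 to AMC I: 4.2·75/(10 − 0.058·75) → 315 ÷ (113/20) = 6300/113 ≈ 55.752
S = 1000/(6300/113) − 10 = 500/63 in ≈ 7.937 in
Ia = 0.2·(500/63) = 100/63 in ≈ 1.587 in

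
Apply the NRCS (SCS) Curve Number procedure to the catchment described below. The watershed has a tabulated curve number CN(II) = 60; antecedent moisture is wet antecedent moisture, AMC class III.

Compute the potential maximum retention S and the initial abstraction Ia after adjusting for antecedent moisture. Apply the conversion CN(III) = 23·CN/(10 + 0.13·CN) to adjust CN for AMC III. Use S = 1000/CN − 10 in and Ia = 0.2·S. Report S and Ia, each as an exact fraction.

S = 200/69 in ≈ 2.899 in; Ia = 40/69 in ≈ 0.580 in

Adjust CN=60 to AMC III: 23·60/(10 + 0.13·60) → 1380 ÷ (89/5) = 6900/89 ≈ 77.528
Retention S: 1000/CN − 10 with CN=77.528 → S = 200/69 ≈ 2.899 in
Ia = 0.2·(200/69) = 40/69 in ≈ 0.580 in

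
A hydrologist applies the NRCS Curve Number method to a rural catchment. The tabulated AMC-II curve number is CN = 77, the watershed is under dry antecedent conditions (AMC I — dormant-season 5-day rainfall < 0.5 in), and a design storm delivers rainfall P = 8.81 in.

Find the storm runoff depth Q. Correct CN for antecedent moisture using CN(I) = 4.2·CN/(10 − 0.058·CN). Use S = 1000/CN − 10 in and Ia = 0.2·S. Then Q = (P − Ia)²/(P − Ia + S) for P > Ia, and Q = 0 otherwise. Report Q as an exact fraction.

Dry (AMC I): CN(I) = 4.2·77/(10 − 0.058·77) = (1617/5)/(2767/500) = 161700/2767 ≈ 58.439
Max retention: S = 1000/(161700/2767) − 10 = 11500/1617 in (≈ 7.112 in)
Ia = 0.2S: 0.2·7.112 = 1.422 in (exactly 2300/1617)
P − Ia = 8.810 − 1.422 = 1194577/161700 ≈ 7.388 in (> 0, runoff occurs)
Runoff Q = (P−Ia)²/(P−Ia+S) = (7.388)²/(7.388+7.112) = 1427014208929/379118100900 ≈ 3.764 in

Q = 1427014208929/379118100900 in ≈ 3.764 in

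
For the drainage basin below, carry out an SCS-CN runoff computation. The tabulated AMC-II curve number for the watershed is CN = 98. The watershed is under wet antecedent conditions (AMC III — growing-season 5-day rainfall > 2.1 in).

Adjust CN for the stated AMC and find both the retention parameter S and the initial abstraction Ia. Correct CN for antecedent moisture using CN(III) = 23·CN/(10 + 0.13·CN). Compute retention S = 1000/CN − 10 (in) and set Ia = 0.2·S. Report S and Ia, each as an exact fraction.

S = 100/1127 in ≈ 0.089 in; Ia = 20/1127 in ≈ 0.018 in

Wet (AMC III): CN(III) = 23·98/(10 + 0.13·98) = 2254/(1137/50) = 112700/1137 ≈ 99.120
Retention S: 1000/CN − 10 with CN=99.120 → S = 100/1127 ≈ 0.089 in
Ia = 0.2S: 0.2·0.089 = 0.018 in (exactly 20/1127)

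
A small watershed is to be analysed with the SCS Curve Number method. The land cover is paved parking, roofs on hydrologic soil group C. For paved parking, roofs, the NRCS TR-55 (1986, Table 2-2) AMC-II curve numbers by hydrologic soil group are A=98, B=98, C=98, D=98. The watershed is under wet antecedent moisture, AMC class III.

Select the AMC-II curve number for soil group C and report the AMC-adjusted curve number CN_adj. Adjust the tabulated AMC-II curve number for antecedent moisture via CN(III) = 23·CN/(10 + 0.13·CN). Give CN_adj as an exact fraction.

CN_adj = 112700/1137 ≈ 99.120

NRCS table: paved parking, roofs, soil group C → CN(II) = 98
Adjust CN=98 to AMC III: 23·98/(10 + 0.13·98) → 2254 ÷ (1137/50) = 112700/1137 ≈ 99.120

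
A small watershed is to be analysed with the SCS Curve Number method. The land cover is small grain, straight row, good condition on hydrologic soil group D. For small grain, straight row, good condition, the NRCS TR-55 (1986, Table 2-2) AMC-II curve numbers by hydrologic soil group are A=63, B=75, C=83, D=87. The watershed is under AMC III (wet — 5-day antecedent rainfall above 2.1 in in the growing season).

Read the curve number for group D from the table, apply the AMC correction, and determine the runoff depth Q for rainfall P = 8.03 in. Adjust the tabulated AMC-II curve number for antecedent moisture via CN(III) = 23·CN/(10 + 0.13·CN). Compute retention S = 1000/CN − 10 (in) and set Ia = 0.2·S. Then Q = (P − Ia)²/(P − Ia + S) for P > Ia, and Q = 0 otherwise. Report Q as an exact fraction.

NRCS table: small grain, straight row, good condition, soil group D → CN(II) = 87
Wet (AMC III): CN(III) = 23·87/(10 + 0.13·87) = 2001/(2131/100) = 200100/2131 ≈ 93.900
Retention S: 1000/CN − 10 with CN=93.900 → S = 1300/2001 ≈ 0.650 in
Ia = 0.2S: 0.2·0.650 = 0.130 in (exactly 260/2001)
Since P=8.030 > Ia=0.130: effective rainfall P−Ia = 1580803/200100 in
Runoff Q = (P−Ia)²/(P−Ia+S) = (7.900)²/(7.900+0.650) = 2498938124809/342331680300 ≈ 7.300 in

Q = 2498938124809/342331680300 in ≈ 7.300 in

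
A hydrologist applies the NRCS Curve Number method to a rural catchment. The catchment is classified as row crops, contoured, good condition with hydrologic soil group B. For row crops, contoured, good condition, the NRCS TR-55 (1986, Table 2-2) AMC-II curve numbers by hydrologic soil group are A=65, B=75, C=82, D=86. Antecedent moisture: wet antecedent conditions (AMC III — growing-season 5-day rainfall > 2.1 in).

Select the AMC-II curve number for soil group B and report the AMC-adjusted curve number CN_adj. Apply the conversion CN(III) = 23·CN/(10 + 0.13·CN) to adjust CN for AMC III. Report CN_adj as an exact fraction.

NRCS table: row crops, contoured, good condition, soil group B → CN(II) = 75
Wet (AMC III): CN(III) = 23·75/(10 + 0.13·75) = 1725/(79/4) = 6900/79 ≈ 87.342

CN_adj = 6900/79 ≈ 87.342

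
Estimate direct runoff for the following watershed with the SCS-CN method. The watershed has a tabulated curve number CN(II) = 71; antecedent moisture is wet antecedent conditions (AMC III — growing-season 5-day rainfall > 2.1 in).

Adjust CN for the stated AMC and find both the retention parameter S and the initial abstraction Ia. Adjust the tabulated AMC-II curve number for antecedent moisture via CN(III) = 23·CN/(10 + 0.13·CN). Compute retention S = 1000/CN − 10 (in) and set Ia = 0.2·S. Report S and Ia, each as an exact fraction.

S = 2900/1633 in ≈ 1.776 in; Ia = 580/1633 in ≈ 0.355 in

CN(III) from CN(II)=71: (23·71)/(10 + 0.13·71) = 163300/1923 ≈ 84.919
Retention S: 1000/CN − 10 with CN=84.919 → S = 2900/1633 ≈ 1.776 in
Ia = 0.2·(2900/1633) = 580/1633 in ≈ 0.355 in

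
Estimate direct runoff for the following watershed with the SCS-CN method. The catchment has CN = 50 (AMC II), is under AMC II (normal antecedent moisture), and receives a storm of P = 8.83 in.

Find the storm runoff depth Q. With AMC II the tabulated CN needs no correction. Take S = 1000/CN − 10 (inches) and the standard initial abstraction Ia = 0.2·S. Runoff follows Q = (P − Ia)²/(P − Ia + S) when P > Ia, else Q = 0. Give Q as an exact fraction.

CN(II) = 50; AMC II needs no correction.
S = 1000/50 − 10 = 10 in ≈ 10.000 in
Ia = 0.2·10 = 2 in ≈ 2.000 in
Since P=8.830 > Ia=2.000: effective rainfall P−Ia = 683/100 in
Q = (683/100)²/((683/100) + 10) = (466489/10000)/(1683/100) = 466489/168300 in ≈ 2.772 in

Q = 466489/168300 in ≈ 2.772 in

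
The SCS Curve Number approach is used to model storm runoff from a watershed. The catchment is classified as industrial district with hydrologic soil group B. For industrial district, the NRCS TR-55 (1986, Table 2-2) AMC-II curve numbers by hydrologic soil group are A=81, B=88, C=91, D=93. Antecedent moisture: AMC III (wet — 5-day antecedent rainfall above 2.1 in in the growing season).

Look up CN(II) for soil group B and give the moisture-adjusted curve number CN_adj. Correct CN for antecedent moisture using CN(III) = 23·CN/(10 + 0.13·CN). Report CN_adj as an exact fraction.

NRCS table: industrial district, soil group B → CN(II) = 88
Adjust CN=88 to AMC III: 23·88/(10 + 0.13·88) → 2024 ÷ (536/25) = 6325/67 ≈ 94.403

CN_adj = 6325/67 ≈ 94.403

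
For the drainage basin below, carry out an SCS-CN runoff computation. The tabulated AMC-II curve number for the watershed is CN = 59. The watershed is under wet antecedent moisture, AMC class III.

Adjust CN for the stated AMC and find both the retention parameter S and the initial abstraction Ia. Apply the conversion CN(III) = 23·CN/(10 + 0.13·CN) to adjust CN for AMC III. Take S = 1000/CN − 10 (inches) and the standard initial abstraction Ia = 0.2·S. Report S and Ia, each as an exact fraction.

S = 4100/1357 in ≈ 3.021 in; Ia = 820/1357 in ≈ 0.604 in

Adjust CN=59 to AMC III: 23·59/(10 + 0.13·59) → 1357 ÷ (1767/100) = 135700/1767 ≈ 76.797
Max retention: S = 1000/(135700/1767) − 10 = 4100/1357 in (≈ 3.021 in)
Initial abstraction Ia = S/5 = (4100/1357)/5 = 820/1357 ≈ 0.604 in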